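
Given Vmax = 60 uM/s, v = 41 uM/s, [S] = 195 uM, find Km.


Km = [S] * (Vmax - v) / v
Km = 195 * (60 - 41) / 41
Km = 90.3659 uM

90.3659 uM


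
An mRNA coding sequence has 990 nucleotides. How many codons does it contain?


codons = nucleotides / 3
codons = 990 / 3 = 330

330


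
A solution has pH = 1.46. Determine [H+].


[H+] = 10^(-pH)
[H+] = 10^(-1.46)
[H+] = 0.0347 M

0.0347 M


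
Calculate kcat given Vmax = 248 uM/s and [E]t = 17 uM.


kcat = Vmax / [E]t
kcat = 248 / 17
kcat = 14.5882 s^-1

14.5882 s^-1


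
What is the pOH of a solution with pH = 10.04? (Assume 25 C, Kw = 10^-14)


pOH = 14 - pH
pOH = 14 - 10.04
pOH = 3.96

3.96


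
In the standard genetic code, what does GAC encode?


Standard genetic code lookup.
Codon GAC -> Asp

Asp


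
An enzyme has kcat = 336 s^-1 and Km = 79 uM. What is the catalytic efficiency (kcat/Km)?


Catalytic efficiency = kcat / Km
= 336 / 79
= 4.2532 uM^-1*s^-1

4.2532 uM^-1*s^-1


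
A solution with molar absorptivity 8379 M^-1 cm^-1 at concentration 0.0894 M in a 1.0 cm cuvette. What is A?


A = epsilon * c * l
A = 8379 * 0.0894 * 1.0
A = 749.0826

749.0826


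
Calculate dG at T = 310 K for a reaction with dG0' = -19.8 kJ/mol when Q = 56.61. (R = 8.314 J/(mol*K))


dG = dG0' + RT * ln(Q) / 1000
dG = -19.8 + 8.314 * 310 * ln(56.61) / 1000
dG = -9.3974 kJ/mol

-9.3974 kJ/mol


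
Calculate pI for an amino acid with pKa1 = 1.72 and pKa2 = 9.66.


pI = (pKa1 + pKa2) / 2
pI = (1.72 + 9.66) / 2
pI = 5.69

5.69


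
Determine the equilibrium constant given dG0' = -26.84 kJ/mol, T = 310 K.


Keq = exp(-dG0 * 1000 / (R * T))
Keq = exp(-(-26.84) * 1000 / (8.314 * 310))
Keq = 33317.482

33317.482


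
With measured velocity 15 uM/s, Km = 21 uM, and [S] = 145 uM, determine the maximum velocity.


Vmax = v * (Km + [S]) / [S]
Vmax = 15 * (21 + 145) / 145
Vmax = 17.1724 uM/s

17.1724 uM/s


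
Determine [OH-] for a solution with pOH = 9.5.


[OH-] = 10^(-pOH)
[OH-] = 10^(-9.5)
[OH-] = 3.162e-10 M

3.162e-10 M


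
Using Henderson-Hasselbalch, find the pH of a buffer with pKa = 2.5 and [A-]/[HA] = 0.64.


pH = pKa + log10([A-]/[HA])
pH = 2.5 + log10(0.64)
pH = 2.3062

2.3062


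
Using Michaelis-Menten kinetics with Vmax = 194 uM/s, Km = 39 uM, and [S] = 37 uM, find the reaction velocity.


v = Vmax * [S] / (Km + [S])
v = 194 * 37 / (39 + 37)
v = 94.4474 uM/s

94.4474 uM/s


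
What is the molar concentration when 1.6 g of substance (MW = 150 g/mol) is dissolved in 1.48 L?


C = (mass / MW) / volume
C = (1.6 / 150) / 1.48
C = 0.0072 M

0.0072 M


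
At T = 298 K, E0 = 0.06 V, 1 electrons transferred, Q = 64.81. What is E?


E = E0 - (RT/nF) * ln(Q)
E = 0.06 - (8.314 * 298 / (1 * 96485)) * ln(64.81)
E = -0.0471 V

-0.0471 V


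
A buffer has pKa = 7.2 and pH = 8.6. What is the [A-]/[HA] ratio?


[A-]/[HA] = 10^(pH - pKa)
= 10^(8.6 - 7.2)
= 25.1189

25.1189


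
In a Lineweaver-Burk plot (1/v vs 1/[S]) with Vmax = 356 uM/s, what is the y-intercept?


y-intercept = 1/Vmax
= 1/356
= 0.0028 s/uM

0.0028 s/uM


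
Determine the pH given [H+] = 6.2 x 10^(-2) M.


pH = -log10([H+])
pH = -log10(6.2 x 10^(-2))
pH = 1.2076

1.2076


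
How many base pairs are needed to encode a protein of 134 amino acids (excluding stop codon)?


Each amino acid = 1 codon = 3 bp
bp = 134 * 3 = 402 bp

402 bp


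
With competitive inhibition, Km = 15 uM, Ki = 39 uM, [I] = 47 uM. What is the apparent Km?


Km_app = Km * (1 + [I]/Ki)
Km_app = 15 * (1 + 47/39)
Km_app = 33.0769 uM

33.0769 uM


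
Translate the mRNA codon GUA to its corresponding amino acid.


Standard genetic code lookup.
Codon GUA -> Val

Val


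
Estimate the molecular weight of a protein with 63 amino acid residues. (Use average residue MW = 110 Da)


MW = n_residues * 110 Da
MW = 63 * 110
MW = 6930 Da

6930 Da


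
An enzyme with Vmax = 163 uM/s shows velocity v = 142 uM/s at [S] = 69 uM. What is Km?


Km = [S] * (Vmax - v) / v
Km = 69 * (163 - 142) / 142
Km = 10.2042 uM

10.2042 uM


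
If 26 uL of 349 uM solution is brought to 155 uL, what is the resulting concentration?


C2 = C1 * V1 / V2
C2 = 349 * 26 / 155
C2 = 58.5419 uM

58.5419 uM


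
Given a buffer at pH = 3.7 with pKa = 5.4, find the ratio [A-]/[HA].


[A-]/[HA] = 10^(pH - pKa)
= 10^(3.7 - 5.4)
= 0.02

0.02


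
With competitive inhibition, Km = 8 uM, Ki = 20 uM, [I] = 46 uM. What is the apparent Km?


Km_app = Km * (1 + [I]/Ki)
Km_app = 8 * (1 + 46/20)
Km_app = 26.4 uM

26.4 uM


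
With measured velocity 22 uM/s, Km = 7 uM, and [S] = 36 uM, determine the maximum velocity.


Vmax = v * (Km + [S]) / [S]
Vmax = 22 * (7 + 36) / 36
Vmax = 26.2778 uM/s

26.2778 uM/s


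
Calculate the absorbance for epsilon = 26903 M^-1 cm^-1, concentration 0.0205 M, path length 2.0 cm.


A = epsilon * c * l
A = 26903 * 0.0205 * 2.0
A = 1103.023

1103.023


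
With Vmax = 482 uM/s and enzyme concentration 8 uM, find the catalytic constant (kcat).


kcat = Vmax / [E]t
kcat = 482 / 8
kcat = 60.25 s^-1

60.25 s^-1


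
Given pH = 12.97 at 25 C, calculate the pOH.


pOH = 14 - pH
pOH = 14 - 12.97
pOH = 1.03

1.03


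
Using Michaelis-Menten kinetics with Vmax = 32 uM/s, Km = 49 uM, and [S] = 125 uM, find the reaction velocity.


v = Vmax * [S] / (Km + [S])
v = 32 * 125 / (49 + 125)
v = 22.9885 uM/s

22.9885 uM/s


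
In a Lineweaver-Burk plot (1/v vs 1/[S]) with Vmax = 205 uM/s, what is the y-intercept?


y-intercept = 1/Vmax
= 1/205
= 0.0049 s/uM

0.0049 s/uM


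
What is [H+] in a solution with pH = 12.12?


[H+] = 10^(-pH)
[H+] = 10^(-12.12)
[H+] = 7.586e-13 M

7.586e-13 M


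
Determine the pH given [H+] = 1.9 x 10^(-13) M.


pH = -log10([H+])
pH = -log10(1.9 x 10^(-13))
pH = 12.7212

12.7212


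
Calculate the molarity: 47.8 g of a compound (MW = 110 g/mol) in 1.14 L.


C = (mass / MW) / volume
C = (47.8 / 110) / 1.14
C = 0.3812 M

0.3812 M


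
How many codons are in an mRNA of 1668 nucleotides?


codons = nucleotides / 3
codons = 1668 / 3 = 556

556


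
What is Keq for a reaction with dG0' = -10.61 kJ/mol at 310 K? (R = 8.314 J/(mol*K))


Keq = exp(-dG0 * 1000 / (R * T))
Keq = exp(-(-10.61) * 1000 / (8.314 * 310))
Keq = 61.3532

61.3532


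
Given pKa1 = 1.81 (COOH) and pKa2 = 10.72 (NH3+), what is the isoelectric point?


pI = (pKa1 + pKa2) / 2
pI = (1.81 + 10.72) / 2
pI = 6.265

6.265


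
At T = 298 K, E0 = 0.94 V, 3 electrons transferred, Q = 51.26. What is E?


E = E0 - (RT/nF) * ln(Q)
E = 0.94 - (8.314 * 298 / (3 * 96485)) * ln(51.26)
E = 0.9063 V

0.9063 V


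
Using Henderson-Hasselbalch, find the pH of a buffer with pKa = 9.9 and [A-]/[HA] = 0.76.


pH = pKa + log10([A-]/[HA])
pH = 9.9 + log10(0.76)
pH = 9.7808

9.7808


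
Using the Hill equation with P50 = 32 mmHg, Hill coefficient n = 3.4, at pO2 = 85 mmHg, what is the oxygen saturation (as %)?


Y = pO2^n / (P50^n + pO2^n)
Y = 85^3.4 / (32^3.4 + 85^3.4)
Y = 96.52%

96.52%


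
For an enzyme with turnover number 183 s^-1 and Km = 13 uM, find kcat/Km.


Catalytic efficiency = kcat / Km
= 183 / 13
= 14.0769 uM^-1*s^-1

14.0769 uM^-1*s^-1


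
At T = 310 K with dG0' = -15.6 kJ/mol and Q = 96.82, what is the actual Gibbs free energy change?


dG = dG0' + RT * ln(Q) / 1000
dG = -15.6 + 8.314 * 310 * ln(96.82) / 1000
dG = -3.8142 kJ/mol

-3.8142 kJ/mol


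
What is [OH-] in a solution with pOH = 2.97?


[OH-] = 10^(-pOH)
[OH-] = 10^(-2.97)
[OH-] = 0.0011 M

0.0011 M


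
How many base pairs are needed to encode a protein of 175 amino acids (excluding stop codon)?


Each amino acid = 1 codon = 3 bp
bp = 175 * 3 = 525 bp

525 bp


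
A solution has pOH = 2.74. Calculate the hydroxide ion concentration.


[OH-] = 10^(-pOH)
[OH-] = 10^(-2.74)
[OH-] = 0.0018 M

0.0018 M


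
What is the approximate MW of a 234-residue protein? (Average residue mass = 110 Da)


MW = n_residues * 110 Da
MW = 234 * 110
MW = 25740 Da

25740 Da


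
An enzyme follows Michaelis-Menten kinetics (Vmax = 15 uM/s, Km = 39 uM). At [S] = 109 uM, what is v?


v = Vmax * [S] / (Km + [S])
v = 15 * 109 / (39 + 109)
v = 11.0473 uM/s

11.0473 uM/s


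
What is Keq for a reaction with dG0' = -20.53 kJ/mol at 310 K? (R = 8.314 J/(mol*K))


Keq = exp(-dG0 * 1000 / (R * T))
Keq = exp(-(-20.53) * 1000 / (8.314 * 310))
Keq = 2880.0903

2880.0903


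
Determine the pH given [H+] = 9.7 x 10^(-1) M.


pH = -log10([H+])
pH = -log10(9.7 x 10^(-1))
pH = 0.0132

0.0132


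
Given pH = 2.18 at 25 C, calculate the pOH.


pOH = 14 - pH
pOH = 14 - 2.18
pOH = 11.82

11.82


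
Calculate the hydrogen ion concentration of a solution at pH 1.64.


[H+] = 10^(-pH)
[H+] = 10^(-1.64)
[H+] = 0.0229 M

0.0229 M


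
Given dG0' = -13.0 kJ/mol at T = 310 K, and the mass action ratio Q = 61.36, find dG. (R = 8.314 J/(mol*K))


dG = dG0' + RT * ln(Q) / 1000
dG = -13.0 + 8.314 * 310 * ln(61.36) / 1000
dG = -2.3897 kJ/mol

-2.3897 kJ/mol


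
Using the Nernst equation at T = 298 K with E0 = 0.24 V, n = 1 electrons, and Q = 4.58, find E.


E = E0 - (RT/nF) * ln(Q)
E = 0.24 - (8.314 * 298 / (1 * 96485)) * ln(4.58)
E = 0.2009 V

0.2009 V


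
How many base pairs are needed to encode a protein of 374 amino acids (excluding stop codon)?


Each amino acid = 1 codon = 3 bp
bp = 374 * 3 = 1122 bp

1122 bp


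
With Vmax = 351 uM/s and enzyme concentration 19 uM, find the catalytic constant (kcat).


kcat = Vmax / [E]t
kcat = 351 / 19
kcat = 18.4737 s^-1

18.4737 s^-1


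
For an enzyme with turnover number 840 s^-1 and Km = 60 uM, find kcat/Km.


Catalytic efficiency = kcat / Km
= 840 / 60
= 14.0 uM^-1*s^-1

14.0 uM^-1*s^-1


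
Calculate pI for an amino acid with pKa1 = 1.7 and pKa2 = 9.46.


pI = (pKa1 + pKa2) / 2
pI = (1.7 + 9.46) / 2
pI = 5.58

5.58


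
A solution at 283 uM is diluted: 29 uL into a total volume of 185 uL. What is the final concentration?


C2 = C1 * V1 / V2
C2 = 283 * 29 / 185
C2 = 44.3622 uM

44.3622 uM


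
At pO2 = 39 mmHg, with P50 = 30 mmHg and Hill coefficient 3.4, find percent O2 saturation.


Y = pO2^n / (P50^n + pO2^n)
Y = 39^3.4 / (30^3.4 + 39^3.4)
Y = 70.93%

70.93%


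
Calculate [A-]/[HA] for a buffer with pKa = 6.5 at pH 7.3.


[A-]/[HA] = 10^(pH - pKa)
= 10^(7.3 - 6.5)
= 6.3096

6.3096


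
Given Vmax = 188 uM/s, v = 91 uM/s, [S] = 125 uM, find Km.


Km = [S] * (Vmax - v) / v
Km = 125 * (188 - 91) / 91
Km = 133.2418 uM

133.2418 uM


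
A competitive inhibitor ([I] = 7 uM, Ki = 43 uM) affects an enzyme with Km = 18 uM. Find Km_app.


Km_app = Km * (1 + [I]/Ki)
Km_app = 18 * (1 + 7/43)
Km_app = 20.9302 uM

20.9302 uM


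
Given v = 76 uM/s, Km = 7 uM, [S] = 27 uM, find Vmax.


Vmax = v * (Km + [S]) / [S]
Vmax = 76 * (7 + 27) / 27
Vmax = 95.7037 uM/s

95.7037 uM/s


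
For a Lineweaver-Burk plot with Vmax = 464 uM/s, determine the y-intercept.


y-intercept = 1/Vmax
= 1/464
= 0.0022 s/uM

0.0022 s/uM


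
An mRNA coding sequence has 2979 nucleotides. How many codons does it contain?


codons = nucleotides / 3
codons = 2979 / 3 = 993

993


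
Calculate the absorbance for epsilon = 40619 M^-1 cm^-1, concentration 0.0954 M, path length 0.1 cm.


A = epsilon * c * l
A = 40619 * 0.0954 * 0.1
A = 387.5053

387.5053


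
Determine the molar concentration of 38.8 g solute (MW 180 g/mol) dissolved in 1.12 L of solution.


C = (mass / MW) / volume
C = (38.8 / 180) / 1.12
C = 0.1925 M

0.1925 M


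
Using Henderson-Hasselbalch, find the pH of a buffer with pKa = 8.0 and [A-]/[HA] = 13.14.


pH = pKa + log10([A-]/[HA])
pH = 8.0 + log10(13.14)
pH = 9.1186

9.1186


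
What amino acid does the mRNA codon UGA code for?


Standard genetic code lookup.
Codon UGA -> Stop

Stop


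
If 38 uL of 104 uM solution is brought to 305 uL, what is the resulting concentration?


C2 = C1 * V1 / V2
C2 = 104 * 38 / 305
C2 = 12.9574 uM

12.9574 uM


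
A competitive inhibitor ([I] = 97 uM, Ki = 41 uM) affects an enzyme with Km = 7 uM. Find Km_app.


Km_app = Km * (1 + [I]/Ki)
Km_app = 7 * (1 + 97/41)
Km_app = 23.561 uM

23.561 uM


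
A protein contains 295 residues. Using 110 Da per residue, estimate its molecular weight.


MW = n_residues * 110 Da
MW = 295 * 110
MW = 32450 Da

32450 Da


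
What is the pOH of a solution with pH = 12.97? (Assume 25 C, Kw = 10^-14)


pOH = 14 - pH
pOH = 14 - 12.97
pOH = 1.03

1.03


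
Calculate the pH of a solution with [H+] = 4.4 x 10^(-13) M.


pH = -log10([H+])
pH = -log10(4.4 x 10^(-13))
pH = 12.3565

12.3565


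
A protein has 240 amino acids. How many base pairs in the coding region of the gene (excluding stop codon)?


Each amino acid = 1 codon = 3 bp
bp = 240 * 3 = 720 bp

720 bp


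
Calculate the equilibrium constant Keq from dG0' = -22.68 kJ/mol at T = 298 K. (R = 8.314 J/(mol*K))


Keq = exp(-dG0 * 1000 / (R * T))
Keq = exp(-(-22.68) * 1000 / (8.314 * 298))
Keq = 9453.3407

9453.3407


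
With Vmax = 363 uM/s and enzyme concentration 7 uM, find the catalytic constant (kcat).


kcat = Vmax / [E]t
kcat = 363 / 7
kcat = 51.8571 s^-1

51.8571 s^-1


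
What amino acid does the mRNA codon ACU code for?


Standard genetic code lookup.
Codon ACU -> Thr

Thr


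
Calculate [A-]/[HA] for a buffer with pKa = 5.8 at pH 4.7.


[A-]/[HA] = 10^(pH - pKa)
= 10^(4.7 - 5.8)
= 0.0794

0.0794


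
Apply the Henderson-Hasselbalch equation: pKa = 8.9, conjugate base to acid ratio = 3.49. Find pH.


pH = pKa + log10([A-]/[HA])
pH = 8.9 + log10(3.49)
pH = 9.4428

9.4428


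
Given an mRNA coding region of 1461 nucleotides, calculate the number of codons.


codons = nucleotides / 3
codons = 1461 / 3 = 487

487


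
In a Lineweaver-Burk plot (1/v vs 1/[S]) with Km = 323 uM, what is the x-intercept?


x-intercept = -1/Km
= -1/323
= -0.0031 1/uM

-0.0031 1/uM


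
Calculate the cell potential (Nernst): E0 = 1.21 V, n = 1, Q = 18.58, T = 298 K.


E = E0 - (RT/nF) * ln(Q)
E = 1.21 - (8.314 * 298 / (1 * 96485)) * ln(18.58)
E = 1.135 V

1.135 V


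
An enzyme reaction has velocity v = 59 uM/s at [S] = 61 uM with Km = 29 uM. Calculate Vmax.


Vmax = v * (Km + [S]) / [S]
Vmax = 59 * (29 + 61) / 61
Vmax = 87.0492 uM/s

87.0492 uM/s


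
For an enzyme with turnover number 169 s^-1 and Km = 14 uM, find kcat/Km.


Catalytic efficiency = kcat / Km
= 169 / 14
= 12.0714 uM^-1*s^-1

12.0714 uM^-1*s^-1


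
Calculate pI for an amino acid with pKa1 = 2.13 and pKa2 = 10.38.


pI = (pKa1 + pKa2) / 2
pI = (2.13 + 10.38) / 2
pI = 6.255

6.255


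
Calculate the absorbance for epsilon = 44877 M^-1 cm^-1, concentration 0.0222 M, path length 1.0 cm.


A = epsilon * c * l
A = 44877 * 0.0222 * 1.0
A = 996.2694

996.2694


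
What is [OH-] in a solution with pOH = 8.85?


[OH-] = 10^(-pOH)
[OH-] = 10^(-8.85)
[OH-] = 1.413e-09 M

1.413e-09 M


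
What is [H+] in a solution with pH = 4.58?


[H+] = 10^(-pH)
[H+] = 10^(-4.58)
[H+] = 2.630e-05 M

2.630e-05 M


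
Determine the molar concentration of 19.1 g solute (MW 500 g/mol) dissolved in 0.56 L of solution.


C = (mass / MW) / volume
C = (19.1 / 500) / 0.56
C = 0.0682 M

0.0682 M


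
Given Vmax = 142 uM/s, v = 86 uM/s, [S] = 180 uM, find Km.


Km = [S] * (Vmax - v) / v
Km = 180 * (142 - 86) / 86
Km = 117.2093 uM

117.2093 uM


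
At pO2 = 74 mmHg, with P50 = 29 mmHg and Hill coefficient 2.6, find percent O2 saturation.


Y = pO2^n / (P50^n + pO2^n)
Y = 74^2.6 / (29^2.6 + 74^2.6)
Y = 91.95%

91.95%


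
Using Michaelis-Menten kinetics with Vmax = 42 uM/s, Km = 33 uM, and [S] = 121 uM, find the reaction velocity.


v = Vmax * [S] / (Km + [S])
v = 42 * 121 / (33 + 121)
v = 33.0 uM/s

33.0 uM/s


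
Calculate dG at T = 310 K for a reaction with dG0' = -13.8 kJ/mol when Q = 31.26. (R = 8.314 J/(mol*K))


dG = dG0' + RT * ln(Q) / 1000
dG = -13.8 + 8.314 * 310 * ln(31.26) / 1000
dG = -4.9279 kJ/mol

-4.9279 kJ/mol


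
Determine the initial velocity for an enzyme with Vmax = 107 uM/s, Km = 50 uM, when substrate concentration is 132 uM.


v = Vmax * [S] / (Km + [S])
v = 107 * 132 / (50 + 132)
v = 77.6044 uM/s

77.6044 uM/s


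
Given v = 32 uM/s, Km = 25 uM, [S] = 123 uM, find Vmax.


Vmax = v * (Km + [S]) / [S]
Vmax = 32 * (25 + 123) / 123
Vmax = 38.5041 uM/s

38.5041 uM/s


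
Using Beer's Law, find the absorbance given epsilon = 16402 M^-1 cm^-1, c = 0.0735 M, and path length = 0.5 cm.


A = epsilon * c * l
A = 16402 * 0.0735 * 0.5
A = 602.7735

602.7735


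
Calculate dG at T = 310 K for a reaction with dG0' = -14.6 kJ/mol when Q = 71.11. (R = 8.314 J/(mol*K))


dG = dG0' + RT * ln(Q) / 1000
dG = -14.6 + 8.314 * 310 * ln(71.11) / 1000
dG = -3.6096 kJ/mol

-3.6096 kJ/mol


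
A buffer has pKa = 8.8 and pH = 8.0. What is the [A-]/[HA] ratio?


[A-]/[HA] = 10^(pH - pKa)
= 10^(8.0 - 8.8)
= 0.1585

0.1585


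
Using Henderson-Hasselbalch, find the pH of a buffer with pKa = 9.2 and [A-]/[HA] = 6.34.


pH = pKa + log10([A-]/[HA])
pH = 9.2 + log10(6.34)
pH = 10.0021

10.0021


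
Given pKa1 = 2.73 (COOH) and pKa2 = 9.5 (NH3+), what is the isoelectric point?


pI = (pKa1 + pKa2) / 2
pI = (2.73 + 9.5) / 2
pI = 6.115

6.115


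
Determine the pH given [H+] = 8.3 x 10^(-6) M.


pH = -log10([H+])
pH = -log10(8.3 x 10^(-6))
pH = 5.0809

5.0809


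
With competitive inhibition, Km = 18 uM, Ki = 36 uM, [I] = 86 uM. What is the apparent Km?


Km_app = Km * (1 + [I]/Ki)
Km_app = 18 * (1 + 86/36)
Km_app = 61.0 uM

61.0 uM


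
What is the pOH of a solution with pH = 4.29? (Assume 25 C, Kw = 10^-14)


pOH = 14 - pH
pOH = 14 - 4.29
pOH = 9.71

9.71


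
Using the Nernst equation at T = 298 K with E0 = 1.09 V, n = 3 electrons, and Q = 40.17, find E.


E = E0 - (RT/nF) * ln(Q)
E = 1.09 - (8.314 * 298 / (3 * 96485)) * ln(40.17)
E = 1.0584 V

1.0584 V


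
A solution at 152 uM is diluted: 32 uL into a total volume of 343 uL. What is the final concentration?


C2 = C1 * V1 / V2
C2 = 152 * 32 / 343
C2 = 14.1808 uM

14.1808 uM


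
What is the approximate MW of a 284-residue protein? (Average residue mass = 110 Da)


MW = n_residues * 110 Da
MW = 284 * 110
MW = 31240 Da

31240 Da


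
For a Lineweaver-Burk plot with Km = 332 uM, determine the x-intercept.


x-intercept = -1/Km
= -1/332
= -0.003 1/uM

-0.003 1/uM


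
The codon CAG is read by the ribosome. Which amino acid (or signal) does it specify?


Standard genetic code lookup.
Codon CAG -> Gln

Gln


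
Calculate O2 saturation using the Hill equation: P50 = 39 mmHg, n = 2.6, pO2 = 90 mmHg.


Y = pO2^n / (P50^n + pO2^n)
Y = 90^2.6 / (39^2.6 + 90^2.6)
Y = 89.79%

89.79%


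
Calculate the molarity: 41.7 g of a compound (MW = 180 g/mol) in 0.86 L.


C = (mass / MW) / volume
C = (41.7 / 180) / 0.86
C = 0.2694 M

0.2694 M


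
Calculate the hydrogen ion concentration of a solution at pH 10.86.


[H+] = 10^(-pH)
[H+] = 10^(-10.86)
[H+] = 1.380e-11 M

1.380e-11 M


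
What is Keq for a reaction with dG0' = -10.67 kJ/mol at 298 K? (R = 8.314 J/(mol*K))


Keq = exp(-dG0 * 1000 / (R * T))
Keq = exp(-(-10.67) * 1000 / (8.314 * 298))
Keq = 74.1905

74.1905


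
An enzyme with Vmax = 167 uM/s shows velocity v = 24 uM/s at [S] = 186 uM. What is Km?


Km = [S] * (Vmax - v) / v
Km = 186 * (167 - 24) / 24
Km = 1108.25 uM

1108.25 uM


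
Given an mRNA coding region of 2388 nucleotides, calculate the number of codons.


codons = nucleotides / 3
codons = 2388 / 3 = 796

796


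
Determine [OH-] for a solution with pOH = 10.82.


[OH-] = 10^(-pOH)
[OH-] = 10^(-10.82)
[OH-] = 1.514e-11 M

1.514e-11 M


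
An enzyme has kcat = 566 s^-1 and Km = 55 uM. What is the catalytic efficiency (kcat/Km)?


Catalytic efficiency = kcat / Km
= 566 / 55
= 10.2909 uM^-1*s^-1

10.2909 uM^-1*s^-1


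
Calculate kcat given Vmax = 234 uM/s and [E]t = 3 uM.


kcat = Vmax / [E]t
kcat = 234 / 3
kcat = 78.0 s^-1

78.0 s^-1


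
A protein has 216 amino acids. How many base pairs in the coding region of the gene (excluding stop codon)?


Each amino acid = 1 codon = 3 bp
bp = 216 * 3 = 648 bp

648 bp


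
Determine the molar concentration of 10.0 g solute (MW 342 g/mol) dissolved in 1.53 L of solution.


C = (mass / MW) / volume
C = (10.0 / 342) / 1.53
C = 0.0191 M

0.0191 M


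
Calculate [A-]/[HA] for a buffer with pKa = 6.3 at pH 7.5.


[A-]/[HA] = 10^(pH - pKa)
= 10^(7.5 - 6.3)
= 15.8489

15.8489


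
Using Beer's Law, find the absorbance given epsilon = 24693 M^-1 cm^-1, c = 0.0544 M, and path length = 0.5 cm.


A = epsilon * c * l
A = 24693 * 0.0544 * 0.5
A = 671.6496

671.6496


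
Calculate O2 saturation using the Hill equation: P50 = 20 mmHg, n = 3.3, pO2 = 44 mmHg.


Y = pO2^n / (P50^n + pO2^n)
Y = 44^3.3 / (20^3.3 + 44^3.3)
Y = 93.1%

93.1%


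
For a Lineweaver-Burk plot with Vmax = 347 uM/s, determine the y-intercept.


y-intercept = 1/Vmax
= 1/347
= 0.0029 s/uM

0.0029 s/uM


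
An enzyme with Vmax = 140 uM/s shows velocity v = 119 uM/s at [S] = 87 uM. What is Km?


Km = [S] * (Vmax - v) / v
Km = 87 * (140 - 119) / 119
Km = 15.3529 uM

15.3529 uM


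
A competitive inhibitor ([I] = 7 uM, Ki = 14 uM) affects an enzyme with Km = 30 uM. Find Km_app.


Km_app = Km * (1 + [I]/Ki)
Km_app = 30 * (1 + 7/14)
Km_app = 45.0 uM

45.0 uM


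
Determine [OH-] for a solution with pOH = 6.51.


[OH-] = 10^(-pOH)
[OH-] = 10^(-6.51)
[OH-] = 3.090e-07 M

3.090e-07 M


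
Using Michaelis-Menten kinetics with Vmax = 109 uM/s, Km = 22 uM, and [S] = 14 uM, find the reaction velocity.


v = Vmax * [S] / (Km + [S])
v = 109 * 14 / (22 + 14)
v = 42.3889 uM/s

42.3889 uM/s


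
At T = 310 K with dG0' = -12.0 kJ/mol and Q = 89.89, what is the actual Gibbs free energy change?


dG = dG0' + RT * ln(Q) / 1000
dG = -12.0 + 8.314 * 310 * ln(89.89) / 1000
dG = -0.4056 kJ/mol

-0.4056 kJ/mol


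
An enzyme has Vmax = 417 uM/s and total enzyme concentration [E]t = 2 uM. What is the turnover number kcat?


kcat = Vmax / [E]t
kcat = 417 / 2
kcat = 208.5 s^-1

208.5 s^-1


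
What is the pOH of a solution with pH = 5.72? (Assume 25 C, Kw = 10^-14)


pOH = 14 - pH
pOH = 14 - 5.72
pOH = 8.28

8.28


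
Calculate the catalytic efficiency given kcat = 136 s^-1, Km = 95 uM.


Catalytic efficiency = kcat / Km
= 136 / 95
= 1.4316 uM^-1*s^-1

1.4316 uM^-1*s^-1


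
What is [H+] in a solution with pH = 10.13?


[H+] = 10^(-pH)
[H+] = 10^(-10.13)
[H+] = 7.413e-11 M

7.413e-11 M


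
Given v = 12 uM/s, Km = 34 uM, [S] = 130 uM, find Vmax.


Vmax = v * (Km + [S]) / [S]
Vmax = 12 * (34 + 130) / 130
Vmax = 15.1385 uM/s

15.1385 uM/s


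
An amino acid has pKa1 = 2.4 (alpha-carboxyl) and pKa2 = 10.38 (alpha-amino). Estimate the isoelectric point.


pI = (pKa1 + pKa2) / 2
pI = (2.4 + 10.38) / 2
pI = 6.39

6.39


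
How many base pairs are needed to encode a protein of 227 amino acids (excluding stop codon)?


Each amino acid = 1 codon = 3 bp
bp = 227 * 3 = 681 bp

681 bp


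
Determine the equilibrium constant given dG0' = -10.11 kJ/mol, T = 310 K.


Keq = exp(-dG0 * 1000 / (R * T))
Keq = exp(-(-10.11) * 1000 / (8.314 * 310))
Keq = 50.5341

50.5341


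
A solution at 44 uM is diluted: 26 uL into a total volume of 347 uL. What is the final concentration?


C2 = C1 * V1 / V2
C2 = 44 * 26 / 347
C2 = 3.2968 uM

3.2968 uM


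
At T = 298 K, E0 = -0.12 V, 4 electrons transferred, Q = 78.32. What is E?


E = E0 - (RT/nF) * ln(Q)
E = -0.12 - (8.314 * 298 / (4 * 96485)) * ln(78.32)
E = -0.148 V

-0.148 V


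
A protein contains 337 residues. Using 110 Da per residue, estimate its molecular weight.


MW = n_residues * 110 Da
MW = 337 * 110
MW = 37070 Da

37070 Da


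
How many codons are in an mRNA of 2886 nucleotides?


codons = nucleotides / 3
codons = 2886 / 3 = 962

962


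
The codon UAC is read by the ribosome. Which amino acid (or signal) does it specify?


Standard genetic code lookup.
Codon UAC -> Tyr

Tyr


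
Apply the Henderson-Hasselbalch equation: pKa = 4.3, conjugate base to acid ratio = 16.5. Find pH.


pH = pKa + log10([A-]/[HA])
pH = 4.3 + log10(16.5)
pH = 5.5175

5.5175


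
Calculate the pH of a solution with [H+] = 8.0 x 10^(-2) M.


pH = -log10([H+])
pH = -log10(8.0 x 10^(-2))
pH = 1.0969

1.0969


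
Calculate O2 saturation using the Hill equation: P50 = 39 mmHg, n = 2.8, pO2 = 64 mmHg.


Y = pO2^n / (P50^n + pO2^n)
Y = 64^2.8 / (39^2.8 + 64^2.8)
Y = 80.01%

80.01%


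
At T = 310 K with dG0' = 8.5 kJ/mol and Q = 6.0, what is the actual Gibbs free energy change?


dG = dG0' + RT * ln(Q) / 1000
dG = 8.5 + 8.314 * 310 * ln(6.0) / 1000
dG = 13.118 kJ/mol

13.118 kJ/mol


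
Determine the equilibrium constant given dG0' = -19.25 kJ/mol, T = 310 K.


Keq = exp(-dG0 * 1000 / (R * T))
Keq = exp(-(-19.25) * 1000 / (8.314 * 310))
Keq = 1752.7493

1752.7493


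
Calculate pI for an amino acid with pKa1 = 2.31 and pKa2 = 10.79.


pI = (pKa1 + pKa2) / 2
pI = (2.31 + 10.79) / 2
pI = 6.55

6.55


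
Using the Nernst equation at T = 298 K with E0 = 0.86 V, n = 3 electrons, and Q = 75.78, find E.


E = E0 - (RT/nF) * ln(Q)
E = 0.86 - (8.314 * 298 / (3 * 96485)) * ln(75.78)
E = 0.823 V

0.823 V


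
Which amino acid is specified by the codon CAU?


Standard genetic code lookup.
Codon CAU -> His

His


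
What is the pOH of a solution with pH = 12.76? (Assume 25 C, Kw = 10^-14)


pOH = 14 - pH
pOH = 14 - 12.76
pOH = 1.24

1.24


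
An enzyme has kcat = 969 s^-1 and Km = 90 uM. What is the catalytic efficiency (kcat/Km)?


Catalytic efficiency = kcat / Km
= 969 / 90
= 10.7667 uM^-1*s^-1

10.7667 uM^-1*s^-1


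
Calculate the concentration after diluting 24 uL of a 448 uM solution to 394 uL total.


C2 = C1 * V1 / V2
C2 = 448 * 24 / 394
C2 = 27.2893 uM

27.2893 uM


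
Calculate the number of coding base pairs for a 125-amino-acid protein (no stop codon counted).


Each amino acid = 1 codon = 3 bp
bp = 125 * 3 = 375 bp

375 bp


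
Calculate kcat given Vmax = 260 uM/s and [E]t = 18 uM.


kcat = Vmax / [E]t
kcat = 260 / 18
kcat = 14.4444 s^-1

14.4444 s^-1


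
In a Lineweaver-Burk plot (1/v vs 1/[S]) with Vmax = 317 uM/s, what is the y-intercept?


y-intercept = 1/Vmax
= 1/317
= 0.0032 s/uM

0.0032 s/uM


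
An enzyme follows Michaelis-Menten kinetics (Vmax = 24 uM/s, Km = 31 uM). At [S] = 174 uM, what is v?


v = Vmax * [S] / (Km + [S])
v = 24 * 174 / (31 + 174)
v = 20.3707 uM/s

20.3707 uM/s


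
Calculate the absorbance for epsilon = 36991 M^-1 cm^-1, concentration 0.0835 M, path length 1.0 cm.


A = epsilon * c * l
A = 36991 * 0.0835 * 1.0
A = 3088.7485

3088.7485


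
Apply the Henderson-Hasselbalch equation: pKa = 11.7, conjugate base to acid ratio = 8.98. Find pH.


pH = pKa + log10([A-]/[HA])
pH = 11.7 + log10(8.98)
pH = 12.6533

12.6533


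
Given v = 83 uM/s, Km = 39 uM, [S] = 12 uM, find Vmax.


Vmax = v * (Km + [S]) / [S]
Vmax = 83 * (39 + 12) / 12
Vmax = 352.75 uM/s

352.75 uM/s


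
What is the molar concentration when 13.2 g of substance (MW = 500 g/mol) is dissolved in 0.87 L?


C = (mass / MW) / volume
C = (13.2 / 500) / 0.87
C = 0.0303 M

0.0303 M


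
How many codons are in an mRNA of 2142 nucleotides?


codons = nucleotides / 3
codons = 2142 / 3 = 714

714


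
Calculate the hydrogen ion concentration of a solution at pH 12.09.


[H+] = 10^(-pH)
[H+] = 10^(-12.09)
[H+] = 8.128e-13 M

8.128e-13 M


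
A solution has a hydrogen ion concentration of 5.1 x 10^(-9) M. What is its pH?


pH = -log10([H+])
pH = -log10(5.1 x 10^(-9))
pH = 8.2924

8.2924


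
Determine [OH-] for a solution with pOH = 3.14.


[OH-] = 10^(-pOH)
[OH-] = 10^(-3.14)
[OH-] = 7.244e-04 M

7.244e-04 M


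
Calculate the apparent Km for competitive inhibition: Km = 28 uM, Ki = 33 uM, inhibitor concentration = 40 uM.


Km_app = Km * (1 + [I]/Ki)
Km_app = 28 * (1 + 40/33)
Km_app = 61.9394 uM

61.9394 uM


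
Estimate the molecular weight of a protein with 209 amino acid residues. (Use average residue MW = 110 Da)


MW = n_residues * 110 Da
MW = 209 * 110
MW = 22990 Da

22990 Da


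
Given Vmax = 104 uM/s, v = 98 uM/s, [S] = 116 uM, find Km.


Km = [S] * (Vmax - v) / v
Km = 116 * (104 - 98) / 98
Km = 7.102 uM

7.102 uM


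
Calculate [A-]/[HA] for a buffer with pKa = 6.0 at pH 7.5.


[A-]/[HA] = 10^(pH - pKa)
= 10^(7.5 - 6.0)
= 31.6228

31.6228


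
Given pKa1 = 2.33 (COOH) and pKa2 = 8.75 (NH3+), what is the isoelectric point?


pI = (pKa1 + pKa2) / 2
pI = (2.33 + 8.75) / 2
pI = 5.54

5.54


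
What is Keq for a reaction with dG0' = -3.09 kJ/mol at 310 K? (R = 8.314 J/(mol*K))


Keq = exp(-dG0 * 1000 / (R * T))
Keq = exp(-(-3.09) * 1000 / (8.314 * 310))
Keq = 3.3165

3.3165


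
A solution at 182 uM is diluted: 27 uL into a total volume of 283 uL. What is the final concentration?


C2 = C1 * V1 / V2
C2 = 182 * 27 / 283
C2 = 17.364 uM

17.364 uM


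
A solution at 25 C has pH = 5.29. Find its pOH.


pOH = 14 - pH
pOH = 14 - 5.29
pOH = 8.71

8.71


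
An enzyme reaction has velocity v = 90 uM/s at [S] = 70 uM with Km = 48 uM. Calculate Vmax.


Vmax = v * (Km + [S]) / [S]
Vmax = 90 * (48 + 70) / 70
Vmax = 151.7143 uM/s

151.7143 uM/s


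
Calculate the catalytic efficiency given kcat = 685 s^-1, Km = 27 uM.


Catalytic efficiency = kcat / Km
= 685 / 27
= 25.3704 uM^-1*s^-1

25.3704 uM^-1*s^-1


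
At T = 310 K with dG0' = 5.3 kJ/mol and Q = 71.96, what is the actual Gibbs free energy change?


dG = dG0' + RT * ln(Q) / 1000
dG = 5.3 + 8.314 * 310 * ln(71.96) / 1000
dG = 16.321 kJ/mol

16.321 kJ/mol


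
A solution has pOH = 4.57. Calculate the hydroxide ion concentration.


[OH-] = 10^(-pOH)
[OH-] = 10^(-4.57)
[OH-] = 2.692e-05 M

2.692e-05 M


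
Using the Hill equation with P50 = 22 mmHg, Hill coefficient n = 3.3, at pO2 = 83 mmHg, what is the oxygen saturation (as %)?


Y = pO2^n / (P50^n + pO2^n)
Y = 83^3.3 / (22^3.3 + 83^3.3)
Y = 98.77%

98.77%


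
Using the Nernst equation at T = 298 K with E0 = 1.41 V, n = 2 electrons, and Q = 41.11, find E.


E = E0 - (RT/nF) * ln(Q)
E = 1.41 - (8.314 * 298 / (2 * 96485)) * ln(41.11)
E = 1.3623 V

1.3623 V


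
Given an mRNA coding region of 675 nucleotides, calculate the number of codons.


codons = nucleotides / 3
codons = 675 / 3 = 225

225


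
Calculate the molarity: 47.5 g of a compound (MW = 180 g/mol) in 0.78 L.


C = (mass / MW) / volume
C = (47.5 / 180) / 0.78
C = 0.3383 M

0.3383 M


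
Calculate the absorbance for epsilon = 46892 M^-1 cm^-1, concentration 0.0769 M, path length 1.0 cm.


A = epsilon * c * l
A = 46892 * 0.0769 * 1.0
A = 3605.9948

3605.9948


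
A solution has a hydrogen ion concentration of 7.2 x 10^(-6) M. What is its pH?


pH = -log10([H+])
pH = -log10(7.2 x 10^(-6))
pH = 5.1427

5.1427


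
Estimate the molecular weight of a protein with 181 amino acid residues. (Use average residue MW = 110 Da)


MW = n_residues * 110 Da
MW = 181 * 110
MW = 19910 Da

19910 Da


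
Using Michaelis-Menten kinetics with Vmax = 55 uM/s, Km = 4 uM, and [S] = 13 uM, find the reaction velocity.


v = Vmax * [S] / (Km + [S])
v = 55 * 13 / (4 + 13)
v = 42.0588 uM/s

42.0588 uM/s


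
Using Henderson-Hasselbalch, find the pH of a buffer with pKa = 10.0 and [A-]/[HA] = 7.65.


pH = pKa + log10([A-]/[HA])
pH = 10.0 + log10(7.65)
pH = 10.8837

10.8837


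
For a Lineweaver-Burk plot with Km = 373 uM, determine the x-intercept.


x-intercept = -1/Km
= -1/373
= -0.0027 1/uM

-0.0027 1/uM


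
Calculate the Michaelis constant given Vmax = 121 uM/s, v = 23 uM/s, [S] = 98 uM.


Km = [S] * (Vmax - v) / v
Km = 98 * (121 - 23) / 23
Km = 417.5652 uM

417.5652 uM


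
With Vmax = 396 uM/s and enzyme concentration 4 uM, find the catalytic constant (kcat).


kcat = Vmax / [E]t
kcat = 396 / 4
kcat = 99.0 s^-1

99.0 s^-1


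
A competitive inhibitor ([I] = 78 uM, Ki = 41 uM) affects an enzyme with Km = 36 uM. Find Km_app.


Km_app = Km * (1 + [I]/Ki)
Km_app = 36 * (1 + 78/41)
Km_app = 104.4878 uM

104.4878 uM


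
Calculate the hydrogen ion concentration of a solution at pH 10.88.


[H+] = 10^(-pH)
[H+] = 10^(-10.88)
[H+] = 1.318e-11 M

1.318e-11 M


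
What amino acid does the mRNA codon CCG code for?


Standard genetic code lookup.
Codon CCG -> Pro

Pro


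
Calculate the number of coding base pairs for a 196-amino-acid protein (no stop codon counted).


Each amino acid = 1 codon = 3 bp
bp = 196 * 3 = 588 bp

588 bp


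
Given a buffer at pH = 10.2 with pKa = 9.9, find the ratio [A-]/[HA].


[A-]/[HA] = 10^(pH - pKa)
= 10^(10.2 - 9.9)
= 1.9953

1.9953


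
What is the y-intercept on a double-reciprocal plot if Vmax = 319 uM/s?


y-intercept = 1/Vmax
= 1/319
= 0.0031 s/uM

0.0031 s/uM


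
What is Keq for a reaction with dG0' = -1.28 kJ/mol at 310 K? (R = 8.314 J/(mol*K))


Keq = exp(-dG0 * 1000 / (R * T))
Keq = exp(-(-1.28) * 1000 / (8.314 * 310))
Keq = 1.6432

1.6432


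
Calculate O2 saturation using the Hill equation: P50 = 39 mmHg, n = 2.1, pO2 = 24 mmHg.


Y = pO2^n / (P50^n + pO2^n)
Y = 24^2.1 / (39^2.1 + 24^2.1)
Y = 26.51%

26.51%


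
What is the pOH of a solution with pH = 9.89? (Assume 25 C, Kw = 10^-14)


pOH = 14 - pH
pOH = 14 - 9.89
pOH = 4.11

4.11


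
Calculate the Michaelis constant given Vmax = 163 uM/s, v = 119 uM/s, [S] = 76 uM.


Km = [S] * (Vmax - v) / v
Km = 76 * (163 - 119) / 119
Km = 28.1008 uM

28.1008 uM


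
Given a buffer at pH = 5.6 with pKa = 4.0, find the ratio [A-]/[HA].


[A-]/[HA] = 10^(pH - pKa)
= 10^(5.6 - 4.0)
= 39.8107

39.8107


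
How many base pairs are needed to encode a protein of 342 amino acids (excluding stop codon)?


Each amino acid = 1 codon = 3 bp
bp = 342 * 3 = 1026 bp

1026 bp


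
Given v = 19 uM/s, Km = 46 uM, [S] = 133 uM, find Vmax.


Vmax = v * (Km + [S]) / [S]
Vmax = 19 * (46 + 133) / 133
Vmax = 25.5714 uM/s

25.5714 uM/s


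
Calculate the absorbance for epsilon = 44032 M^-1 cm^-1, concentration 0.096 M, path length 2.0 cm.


A = epsilon * c * l
A = 44032 * 0.096 * 2.0
A = 8454.144

8454.144


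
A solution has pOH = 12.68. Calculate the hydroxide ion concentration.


[OH-] = 10^(-pOH)
[OH-] = 10^(-12.68)
[OH-] = 2.089e-13 M

2.089e-13 M


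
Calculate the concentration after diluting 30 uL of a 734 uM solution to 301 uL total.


C2 = C1 * V1 / V2
C2 = 734 * 30 / 301
C2 = 73.1561 uM

73.1561 uM


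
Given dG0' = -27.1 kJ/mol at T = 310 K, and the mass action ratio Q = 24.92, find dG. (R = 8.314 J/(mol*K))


dG = dG0' + RT * ln(Q) / 1000
dG = -27.1 + 8.314 * 310 * ln(24.92) / 1000
dG = -18.8121 kJ/mol

-18.8121 kJ/mol


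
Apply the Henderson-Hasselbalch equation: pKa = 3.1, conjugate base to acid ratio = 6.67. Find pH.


pH = pKa + log10([A-]/[HA])
pH = 3.1 + log10(6.67)
pH = 3.9241

3.9241


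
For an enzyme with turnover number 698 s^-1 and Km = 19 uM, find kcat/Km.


Catalytic efficiency = kcat / Km
= 698 / 19
= 36.7368 uM^-1*s^-1

36.7368 uM^-1*s^-1


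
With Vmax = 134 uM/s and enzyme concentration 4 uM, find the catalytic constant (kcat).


kcat = Vmax / [E]t
kcat = 134 / 4
kcat = 33.5 s^-1

33.5 s^-1


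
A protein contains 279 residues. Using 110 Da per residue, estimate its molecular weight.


MW = n_residues * 110 Da
MW = 279 * 110
MW = 30690 Da

30690 Da


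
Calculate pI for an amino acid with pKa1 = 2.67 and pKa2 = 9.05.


pI = (pKa1 + pKa2) / 2
pI = (2.67 + 9.05) / 2
pI = 5.86

5.86


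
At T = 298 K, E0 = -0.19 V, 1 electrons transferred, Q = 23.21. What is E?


E = E0 - (RT/nF) * ln(Q)
E = -0.19 - (8.314 * 298 / (1 * 96485)) * ln(23.21)
E = -0.2707 V

-0.2707 V


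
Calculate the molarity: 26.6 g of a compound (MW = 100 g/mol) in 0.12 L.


C = (mass / MW) / volume
C = (26.6 / 100) / 0.12
C = 2.2167 M

2.2167 M


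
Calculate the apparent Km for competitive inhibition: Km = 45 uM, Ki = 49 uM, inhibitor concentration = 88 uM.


Km_app = Km * (1 + [I]/Ki)
Km_app = 45 * (1 + 88/49)
Km_app = 125.8163 uM

125.8163 uM


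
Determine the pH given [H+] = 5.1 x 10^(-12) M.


pH = -log10([H+])
pH = -log10(5.1 x 10^(-12))
pH = 11.2924

11.2924


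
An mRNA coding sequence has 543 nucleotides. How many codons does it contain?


codons = nucleotides / 3
codons = 543 / 3 = 181

181


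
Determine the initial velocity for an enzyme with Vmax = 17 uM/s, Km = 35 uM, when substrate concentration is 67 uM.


v = Vmax * [S] / (Km + [S])
v = 17 * 67 / (35 + 67)
v = 11.1667 uM/s

11.1667 uM/s


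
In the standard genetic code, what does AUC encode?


Standard genetic code lookup.
Codon AUC -> Ile

Ile


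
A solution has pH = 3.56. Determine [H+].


[H+] = 10^(-pH)
[H+] = 10^(-3.56)
[H+] = 2.754e-04 M

2.754e-04 M


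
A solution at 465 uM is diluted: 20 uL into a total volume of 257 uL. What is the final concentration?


C2 = C1 * V1 / V2
C2 = 465 * 20 / 257
C2 = 36.1868 uM

36.1868 uM


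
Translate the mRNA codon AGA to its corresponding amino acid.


Standard genetic code lookup.
Codon AGA -> Arg

Arg


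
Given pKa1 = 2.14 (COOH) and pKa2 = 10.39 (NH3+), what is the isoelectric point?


pI = (pKa1 + pKa2) / 2
pI = (2.14 + 10.39) / 2
pI = 6.265

6.265


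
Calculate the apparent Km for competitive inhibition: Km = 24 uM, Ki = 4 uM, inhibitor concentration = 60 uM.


Km_app = Km * (1 + [I]/Ki)
Km_app = 24 * (1 + 60/4)
Km_app = 384.0 uM

384.0 uM


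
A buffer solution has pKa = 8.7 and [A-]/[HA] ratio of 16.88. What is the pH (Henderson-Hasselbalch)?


pH = pKa + log10([A-]/[HA])
pH = 8.7 + log10(16.88)
pH = 9.9274

9.9274


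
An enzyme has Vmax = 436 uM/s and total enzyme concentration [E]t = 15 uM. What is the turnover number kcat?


kcat = Vmax / [E]t
kcat = 436 / 15
kcat = 29.0667 s^-1

29.0667 s^-1


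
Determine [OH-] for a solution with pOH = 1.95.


[OH-] = 10^(-pOH)
[OH-] = 10^(-1.95)
[OH-] = 0.0112 M

0.0112 M


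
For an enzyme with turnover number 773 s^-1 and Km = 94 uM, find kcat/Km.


Catalytic efficiency = kcat / Km
= 773 / 94
= 8.2234 uM^-1*s^-1

8.2234 uM^-1*s^-1


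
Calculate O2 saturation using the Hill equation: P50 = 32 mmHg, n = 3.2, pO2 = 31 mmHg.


Y = pO2^n / (P50^n + pO2^n)
Y = 31^3.2 / (32^3.2 + 31^3.2)
Y = 47.46%

47.46%


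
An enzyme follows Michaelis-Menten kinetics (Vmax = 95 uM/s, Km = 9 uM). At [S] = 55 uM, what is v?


v = Vmax * [S] / (Km + [S])
v = 95 * 55 / (9 + 55)
v = 81.6406 uM/s

81.6406 uM/s


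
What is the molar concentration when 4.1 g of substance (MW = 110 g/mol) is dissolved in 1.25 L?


C = (mass / MW) / volume
C = (4.1 / 110) / 1.25
C = 0.0298 M

0.0298 M


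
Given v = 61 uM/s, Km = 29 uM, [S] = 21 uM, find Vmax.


Vmax = v * (Km + [S]) / [S]
Vmax = 61 * (29 + 21) / 21
Vmax = 145.2381 uM/s

145.2381 uM/s


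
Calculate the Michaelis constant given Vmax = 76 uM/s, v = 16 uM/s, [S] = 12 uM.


Km = [S] * (Vmax - v) / v
Km = 12 * (76 - 16) / 16
Km = 45.0 uM

45.0 uM


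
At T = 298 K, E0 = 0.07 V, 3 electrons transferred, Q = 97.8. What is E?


E = E0 - (RT/nF) * ln(Q)
E = 0.07 - (8.314 * 298 / (3 * 96485)) * ln(97.8)
E = 0.0308 V

0.0308 V
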